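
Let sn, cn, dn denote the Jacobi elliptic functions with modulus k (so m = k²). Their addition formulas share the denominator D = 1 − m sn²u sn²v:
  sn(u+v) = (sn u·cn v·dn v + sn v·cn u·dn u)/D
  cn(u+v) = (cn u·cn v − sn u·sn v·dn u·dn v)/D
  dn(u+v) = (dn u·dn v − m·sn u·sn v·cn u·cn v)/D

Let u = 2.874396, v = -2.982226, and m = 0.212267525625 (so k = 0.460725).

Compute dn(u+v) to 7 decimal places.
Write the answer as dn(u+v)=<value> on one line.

dn(u+v)=0.9987710

sn u = 0.4386436912946788, cn u = -0.8986610663021841, dn u = 0.9793661056086458
sn v = -0.341042725085646, cn v = -0.9400477964796027, dn v = 0.9875784193198222
m = k² = 0.212267525625
D = 1 − m·sn²u·sn²v = 0.9952496576213587
dn(u+v) = (dn u·dn v − m·sn u·sn v·cn u·cn v)/D = 0.9940264708355415/0.9952496576213587 = 0.9987709749242812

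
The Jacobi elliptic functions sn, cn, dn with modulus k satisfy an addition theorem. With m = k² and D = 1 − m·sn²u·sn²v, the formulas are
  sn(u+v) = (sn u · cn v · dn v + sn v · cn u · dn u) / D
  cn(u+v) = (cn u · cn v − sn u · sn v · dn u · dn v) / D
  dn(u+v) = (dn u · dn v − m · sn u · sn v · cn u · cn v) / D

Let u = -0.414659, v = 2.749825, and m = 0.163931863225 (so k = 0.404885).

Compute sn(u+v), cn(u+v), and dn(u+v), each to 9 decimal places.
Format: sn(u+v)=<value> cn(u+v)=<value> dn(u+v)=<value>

sn u = -0.4011566400069499, cn u = 0.9160094705724032, dn u = 0.9867213357641443
sn v = 0.5055489301324922, cn v = -0.8627979365076695, dn v = 0.9788270226008262
m = k² = 0.163931863225
D = 1 − m·sn²u·sn²v = 0.9932575499687694
sn(u+v) = (sn u·cn v·dn v + sn v·cn u·dn u)/D = 0.7957272142122358/0.9932575499687694 = 0.8011287850137717
cn(u+v) = (cn u·cn v − sn u·sn v·dn u·dn v)/D = -0.5944566940761934/0.9932575499687694 = -0.598491996456392
dn(u+v) = (dn u·dn v − m·sn u·sn v·cn u·cn v)/D = 0.9395540902087215/0.9932575499687694 = 0.9459319893800592

sn(u+v)=0.801128785 cn(u+v)=-0.598491996 dn(u+v)=0.945931989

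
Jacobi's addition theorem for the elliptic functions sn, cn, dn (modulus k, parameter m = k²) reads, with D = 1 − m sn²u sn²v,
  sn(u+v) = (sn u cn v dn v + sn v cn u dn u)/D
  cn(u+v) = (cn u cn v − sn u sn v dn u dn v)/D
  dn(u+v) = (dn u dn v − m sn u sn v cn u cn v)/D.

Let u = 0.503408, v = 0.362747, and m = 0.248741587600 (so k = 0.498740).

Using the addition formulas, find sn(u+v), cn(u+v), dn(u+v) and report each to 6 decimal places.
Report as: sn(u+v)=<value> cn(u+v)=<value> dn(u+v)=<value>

sn u = 0.4780150252175016, cn u = 0.8783516583159112, dn u = 0.9711657706548533
sn v = 0.3530438014336, cn v = 0.9356067946895816, dn v = 0.9843763848220876
m = k² = 0.2487415876
D = 1 − m·sn²u·sn²v = 0.9929158348192297
sn(u+v) = (sn u·cn v·dn v + sn v·cn u·dn u)/D = 0.7414019037177752/0.9929158348192297 = 0.7466915902824279
cn(u+v) = (cn u·cn v − sn u·sn v·dn u·dn v)/D = 0.6604582289580672/0.9929158348192297 = 0.6651704059874423
dn(u+v) = (dn u·dn v − m·sn u·sn v·cn u·cn v)/D = 0.9214957294557561/0.9929158348192297 = 0.9280703329940584

sn(u+v)=0.746692 cn(u+v)=0.665170 dn(u+v)=0.928070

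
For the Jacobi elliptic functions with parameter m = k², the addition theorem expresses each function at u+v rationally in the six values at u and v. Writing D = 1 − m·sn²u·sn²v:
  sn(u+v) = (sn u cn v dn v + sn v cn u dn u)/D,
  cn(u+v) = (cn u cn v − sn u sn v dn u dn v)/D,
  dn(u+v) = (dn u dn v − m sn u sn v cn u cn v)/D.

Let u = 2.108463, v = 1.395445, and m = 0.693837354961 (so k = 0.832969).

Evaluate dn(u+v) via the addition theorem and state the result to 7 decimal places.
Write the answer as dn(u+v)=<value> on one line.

sn u = 0.9997287782802737, cn u = -0.02328883591404566, dn u = 0.5536596079909772
sn v = 0.9247947459799974, cn v = 0.3804663951097285, dn v = 0.6376510392114092
m = k² = 0.693837354961
D = 1 − m·sn²u·sn²v = 0.4069206907180472
dn(u+v) = (dn u·dn v − m·sn u·sn v·cn u·cn v)/D = 0.3587255621157512/0.4069206907180472 = 0.8815613712901856

dn(u+v)=0.8815614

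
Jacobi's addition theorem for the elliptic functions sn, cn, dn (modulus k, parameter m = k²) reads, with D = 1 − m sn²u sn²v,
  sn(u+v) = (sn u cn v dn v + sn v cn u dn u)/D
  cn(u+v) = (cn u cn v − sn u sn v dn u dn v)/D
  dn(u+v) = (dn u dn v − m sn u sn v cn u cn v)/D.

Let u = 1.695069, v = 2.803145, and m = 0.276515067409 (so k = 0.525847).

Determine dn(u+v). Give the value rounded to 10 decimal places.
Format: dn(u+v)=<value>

dn(u+v)=0.8899505998

sn u = 0.9999897048266871, cn u = 0.00453764703730078, dn u = 0.8505825216301927
sn v = 0.5551435859758271, cn v = -0.831754530465509, dn v = 0.9564425594719367
m = k² = 0.276515067409
D = 1 − m·sn²u·sn²v = 0.9147841242207461
dn(u+v) = (dn u·dn v − m·sn u·sn v·cn u·cn v)/D = 0.8141126800748791/0.9147841242207461 = 0.8899505998405652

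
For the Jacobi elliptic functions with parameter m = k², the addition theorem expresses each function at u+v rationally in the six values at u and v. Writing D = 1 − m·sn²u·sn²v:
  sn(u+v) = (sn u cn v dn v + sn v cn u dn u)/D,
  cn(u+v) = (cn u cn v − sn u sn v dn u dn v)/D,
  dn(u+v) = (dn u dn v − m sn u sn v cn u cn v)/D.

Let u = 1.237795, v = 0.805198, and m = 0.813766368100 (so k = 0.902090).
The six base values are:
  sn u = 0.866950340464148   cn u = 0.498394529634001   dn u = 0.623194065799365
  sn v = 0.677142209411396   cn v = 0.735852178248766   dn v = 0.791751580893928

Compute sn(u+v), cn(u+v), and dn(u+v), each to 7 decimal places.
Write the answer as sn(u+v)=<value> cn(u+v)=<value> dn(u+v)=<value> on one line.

m = k² = 0.8137663681
D = 1 − m·sn²u·sn²v = 0.7195548378910242
sn(u+v) = (sn u·cn v·dn v + sn v·cn u·dn u)/D = 0.7154137897503207/0.7195548378910242 = 0.9942449860349203
cn(u+v) = (cn u·cn v − sn u·sn v·dn u·dn v)/D = 0.07708614770152956/0.7195548378910242 = 0.1071303306464658
dn(u+v) = (dn u·dn v − m·sn u·sn v·cn u·cn v)/D = 0.3182134386934832/0.7195548378910242 = 0.4422365356143659

sn(u+v)=0.9942450 cn(u+v)=0.1071303 dn(u+v)=0.4422365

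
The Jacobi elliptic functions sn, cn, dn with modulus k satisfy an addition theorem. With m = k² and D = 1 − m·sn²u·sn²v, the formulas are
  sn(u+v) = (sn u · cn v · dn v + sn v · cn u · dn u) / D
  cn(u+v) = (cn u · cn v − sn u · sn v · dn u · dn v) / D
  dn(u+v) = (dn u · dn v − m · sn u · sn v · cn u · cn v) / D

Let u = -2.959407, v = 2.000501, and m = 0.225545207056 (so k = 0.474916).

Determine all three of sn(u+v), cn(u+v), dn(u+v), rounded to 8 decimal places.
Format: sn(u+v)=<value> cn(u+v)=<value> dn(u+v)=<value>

sn u = -0.3746053720841006, cn u = -0.9271843480159339, dn u = 0.9840474708872419
sn v = 0.9583612686825498, cn v = -0.2855585381128947, dn v = 0.8904193275294835
m = k² = 0.225545207056
D = 1 − m·sn²u·sn²v = 0.9709303292810011
sn(u+v) = (sn u·cn v·dn v + sn v·cn u·dn u)/D = -0.7791527837835578/0.9709303292810011 = -0.8024806314996262
cn(u+v) = (cn u·cn v − sn u·sn v·dn u·dn v)/D = 0.5793329300497648/0.9709303292810011 = 0.5966781679163074
dn(u+v) = (dn u·dn v − m·sn u·sn v·cn u·cn v)/D = 0.8976535701053696/0.9709303292810011 = 0.9245293333972842

sn(u+v)=-0.80248063 cn(u+v)=0.59667817 dn(u+v)=0.92452933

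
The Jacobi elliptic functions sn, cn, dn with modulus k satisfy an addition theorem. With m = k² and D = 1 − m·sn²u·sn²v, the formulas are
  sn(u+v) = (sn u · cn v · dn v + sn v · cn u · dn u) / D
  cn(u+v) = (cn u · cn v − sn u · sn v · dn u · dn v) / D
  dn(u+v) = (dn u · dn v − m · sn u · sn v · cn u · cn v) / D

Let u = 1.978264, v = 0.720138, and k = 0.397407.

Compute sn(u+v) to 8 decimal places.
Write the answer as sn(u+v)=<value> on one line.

sn u = 0.951649088562294, cn u = -0.3071872592386524, dn u = 0.9257271758313449
sn v = 0.6528189676093843, cn v = 0.7575139573165749, dn v = 0.9657606174929762
m = k² = 0.157932323649
D = 1 − m·sn²u·sn²v = 0.9390448750563198
sn(u+v) = (sn u·cn v·dn v + sn v·cn u·dn u)/D = 0.5105615549470659/0.9390448750563198 = 0.5437030417917404

sn(u+v)=0.54370304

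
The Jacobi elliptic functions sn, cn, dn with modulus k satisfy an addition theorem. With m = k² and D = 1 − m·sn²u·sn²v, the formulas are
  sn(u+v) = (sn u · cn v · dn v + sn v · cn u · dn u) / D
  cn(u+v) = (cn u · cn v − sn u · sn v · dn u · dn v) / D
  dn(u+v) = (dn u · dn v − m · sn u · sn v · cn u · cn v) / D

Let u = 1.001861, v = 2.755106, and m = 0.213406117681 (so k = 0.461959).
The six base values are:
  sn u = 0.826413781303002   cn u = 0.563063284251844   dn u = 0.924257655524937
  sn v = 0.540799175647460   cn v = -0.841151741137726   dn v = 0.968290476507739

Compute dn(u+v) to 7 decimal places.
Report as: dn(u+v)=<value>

m = k² = 0.213406117681
D = 1 − m·sn²u·sn²v = 0.9573740561286821
dn(u+v) = (dn u·dn v − m·sn u·sn v·cn u·cn v)/D = 0.9401221639028633/0.9573740561286821 = 0.9819799877431607

dn(u+v)=0.9819800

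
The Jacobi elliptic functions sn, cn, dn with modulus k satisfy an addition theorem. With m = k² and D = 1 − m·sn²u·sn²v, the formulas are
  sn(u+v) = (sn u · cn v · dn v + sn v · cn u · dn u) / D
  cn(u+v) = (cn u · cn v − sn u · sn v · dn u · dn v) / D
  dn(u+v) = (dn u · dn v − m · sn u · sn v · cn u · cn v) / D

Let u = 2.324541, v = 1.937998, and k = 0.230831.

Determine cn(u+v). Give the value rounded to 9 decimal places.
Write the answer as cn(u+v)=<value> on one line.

sn u = 0.7547902054208731, cn u = -0.6559662687979589, dn u = 0.9847051656497522
sn v = 0.9438695209234454, cn v = -0.3303185242636957, dn v = 0.9759768284254353
m = k² = 0.053282950561
D = 1 − m·sn²u·sn²v = 0.9729563876339474
cn(u+v) = (cn u·cn v − sn u·sn v·dn u·dn v)/D = -0.4679963555755862/0.9729563876339474 = -0.4810044535641192

cn(u+v)=-0.481004454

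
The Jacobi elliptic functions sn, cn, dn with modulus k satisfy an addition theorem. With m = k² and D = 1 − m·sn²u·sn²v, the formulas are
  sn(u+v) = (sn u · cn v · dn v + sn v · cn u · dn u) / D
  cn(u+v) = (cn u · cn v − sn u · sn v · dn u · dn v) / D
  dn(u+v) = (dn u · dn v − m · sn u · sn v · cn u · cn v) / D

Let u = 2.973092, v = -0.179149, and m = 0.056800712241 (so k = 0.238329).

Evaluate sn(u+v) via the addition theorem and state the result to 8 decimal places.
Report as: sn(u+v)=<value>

sn(u+v)=0.38313226

sn u = 0.2128621123196928, cn u = -0.9770822489119319, dn u = 0.9987123429140372
sn v = -0.1781390451274246, cn v = 0.9840053254942726, dn v = 0.9990983502619891
m = k² = 0.056800712241
D = 1 − m·sn²u·sn²v = 0.9999183288338706
sn(u+v) = (sn u·cn v·dn v + sn v·cn u·dn u)/D = 0.3831009686097597/0.9999183288338706 = 0.3831322594681723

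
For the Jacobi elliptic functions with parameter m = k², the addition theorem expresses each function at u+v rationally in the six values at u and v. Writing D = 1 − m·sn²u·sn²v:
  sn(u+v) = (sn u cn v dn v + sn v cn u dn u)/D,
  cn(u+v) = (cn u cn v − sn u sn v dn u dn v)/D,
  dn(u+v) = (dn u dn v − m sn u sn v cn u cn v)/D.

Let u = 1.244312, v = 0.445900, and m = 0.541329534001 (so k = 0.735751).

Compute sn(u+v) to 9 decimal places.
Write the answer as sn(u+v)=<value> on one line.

sn u = 0.8987651200451688, cn u = 0.4384304494331949, dn u = 0.7501503253036999
sn v = 0.4243536212192459, cn v = 0.9054965511574921, dn v = 0.9500102868317507
m = k² = 0.541329534001
D = 1 − m·sn²u·sn²v = 0.9212573608566231
sn(u+v) = (sn u·cn v·dn v + sn v·cn u·dn u)/D = 0.9127107820028082/0.9212573608566231 = 0.9907229193307417

sn(u+v)=0.990722919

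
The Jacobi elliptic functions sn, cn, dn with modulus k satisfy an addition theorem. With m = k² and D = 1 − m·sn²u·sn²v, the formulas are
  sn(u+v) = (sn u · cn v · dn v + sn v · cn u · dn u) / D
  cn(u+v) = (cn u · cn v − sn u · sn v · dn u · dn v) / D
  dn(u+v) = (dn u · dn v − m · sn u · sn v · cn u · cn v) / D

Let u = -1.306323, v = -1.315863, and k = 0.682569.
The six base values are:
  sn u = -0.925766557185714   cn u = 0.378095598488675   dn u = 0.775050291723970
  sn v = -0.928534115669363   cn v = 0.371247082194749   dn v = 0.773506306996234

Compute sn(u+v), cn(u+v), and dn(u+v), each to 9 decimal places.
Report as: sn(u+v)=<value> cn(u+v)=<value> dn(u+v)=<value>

m = k² = 0.465900439761
D = 1 − m·sn²u·sn²v = 0.6557358288094928
sn(u+v) = (sn u·cn v·dn v + sn v·cn u·dn u)/D = -0.5379454579706636/0.6557358288094928 = -0.8203691705352124
cn(u+v) = (cn u·cn v − sn u·sn v·dn u·dn v)/D = -0.374972214214874/0.6557358288094928 = -0.5718342627329771
dn(u+v) = (dn u·dn v − m·sn u·sn v·cn u·cn v)/D = 0.5432906508634041/0.6557358288094928 = 0.8285206130184527

sn(u+v)=-0.820369171 cn(u+v)=-0.571834263 dn(u+v)=0.828520613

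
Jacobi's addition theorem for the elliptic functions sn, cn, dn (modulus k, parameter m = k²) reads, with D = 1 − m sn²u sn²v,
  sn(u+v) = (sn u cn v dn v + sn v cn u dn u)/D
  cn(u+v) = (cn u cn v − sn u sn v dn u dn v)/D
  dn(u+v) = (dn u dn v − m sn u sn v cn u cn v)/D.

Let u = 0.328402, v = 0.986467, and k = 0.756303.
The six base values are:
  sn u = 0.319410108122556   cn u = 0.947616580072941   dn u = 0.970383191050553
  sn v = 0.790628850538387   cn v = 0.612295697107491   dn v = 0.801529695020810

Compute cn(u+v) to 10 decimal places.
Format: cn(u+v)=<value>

cn(u+v)=0.3983327281

m = k² = 0.571994227809
D = 1 − m·sn²u·sn²v = 0.9635217266211966
cn(u+v) = (cn u·cn v − sn u·sn v·dn u·dn v)/D = 0.3838022379371009/0.9635217266211966 = 0.3983327280880202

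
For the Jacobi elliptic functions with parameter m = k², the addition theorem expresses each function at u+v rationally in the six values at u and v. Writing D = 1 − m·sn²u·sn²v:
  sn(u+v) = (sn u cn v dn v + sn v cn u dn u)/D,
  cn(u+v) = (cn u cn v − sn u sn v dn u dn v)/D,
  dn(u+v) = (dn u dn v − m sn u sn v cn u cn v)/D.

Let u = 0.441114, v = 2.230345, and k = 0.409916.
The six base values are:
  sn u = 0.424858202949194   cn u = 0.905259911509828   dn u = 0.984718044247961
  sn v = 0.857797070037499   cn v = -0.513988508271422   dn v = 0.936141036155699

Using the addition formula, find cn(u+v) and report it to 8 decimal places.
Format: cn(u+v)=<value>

cn(u+v)=-0.81953880

m = k² = 0.168031127056
D = 1 − m·sn²u·sn²v = 0.9776824316767066
cn(u+v) = (cn u·cn v − sn u·sn v·dn u·dn v)/D = -0.8012486839084078/0.9776824316767066 = -0.8195387970041373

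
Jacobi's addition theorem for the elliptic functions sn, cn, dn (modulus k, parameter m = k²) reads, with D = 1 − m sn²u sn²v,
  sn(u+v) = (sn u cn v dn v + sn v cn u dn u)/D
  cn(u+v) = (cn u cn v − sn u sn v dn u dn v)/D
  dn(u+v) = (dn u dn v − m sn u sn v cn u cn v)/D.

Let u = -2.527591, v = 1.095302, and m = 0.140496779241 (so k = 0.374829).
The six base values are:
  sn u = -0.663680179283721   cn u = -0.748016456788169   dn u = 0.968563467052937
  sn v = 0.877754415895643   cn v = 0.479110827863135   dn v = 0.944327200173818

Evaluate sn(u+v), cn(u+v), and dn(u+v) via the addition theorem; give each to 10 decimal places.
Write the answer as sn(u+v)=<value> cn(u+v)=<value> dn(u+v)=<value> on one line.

m = k² = 0.140496779241
D = 1 − m·sn²u·sn²v = 0.9523206737292745
sn(u+v) = (sn u·cn v·dn v + sn v·cn u·dn u)/D = -0.9362080402931443/0.9523206737292745 = -0.9830806640235653
cn(u+v) = (cn u·cn v − sn u·sn v·dn u·dn v)/D = 0.1744395909839553/0.9523206737292745 = 0.1831731640360723
dn(u+v) = (dn u·dn v − m·sn u·sn v·cn u·cn v)/D = 0.8853085770250031/0.9523206737292745 = 0.9296328447414116

sn(u+v)=-0.9830806640 cn(u+v)=0.1831731640 dn(u+v)=0.9296328447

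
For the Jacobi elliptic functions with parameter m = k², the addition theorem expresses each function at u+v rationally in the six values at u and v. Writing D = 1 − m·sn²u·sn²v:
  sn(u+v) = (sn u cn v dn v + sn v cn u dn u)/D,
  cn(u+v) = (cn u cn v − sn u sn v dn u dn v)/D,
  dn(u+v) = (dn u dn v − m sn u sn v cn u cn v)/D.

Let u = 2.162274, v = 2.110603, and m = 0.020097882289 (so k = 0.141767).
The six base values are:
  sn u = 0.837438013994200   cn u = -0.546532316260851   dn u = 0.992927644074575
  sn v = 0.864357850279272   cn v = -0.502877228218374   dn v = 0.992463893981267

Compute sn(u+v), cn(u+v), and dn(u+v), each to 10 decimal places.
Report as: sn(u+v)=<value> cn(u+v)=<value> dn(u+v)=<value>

sn(u+v)=-0.8964533260 cn(u+v)=-0.4431381662 dn(u+v)=0.9918915100

m = k² = 0.020097882289
D = 1 − m·sn²u·sn²v = 0.9894696501079697
sn(u+v) = (sn u·cn v·dn v + sn v·cn u·dn u)/D = -0.8870133588063075/0.9894696501079697 = -0.8964533259908656
cn(u+v) = (cn u·cn v − sn u·sn v·dn u·dn v)/D = -0.4384717662335179/0.9894696501079697 = -0.4431381661738411
dn(u+v) = (dn u·dn v − m·sn u·sn v·cn u·cn v)/D = 0.9814465453810786/0.9894696501079697 = 0.9918915100366994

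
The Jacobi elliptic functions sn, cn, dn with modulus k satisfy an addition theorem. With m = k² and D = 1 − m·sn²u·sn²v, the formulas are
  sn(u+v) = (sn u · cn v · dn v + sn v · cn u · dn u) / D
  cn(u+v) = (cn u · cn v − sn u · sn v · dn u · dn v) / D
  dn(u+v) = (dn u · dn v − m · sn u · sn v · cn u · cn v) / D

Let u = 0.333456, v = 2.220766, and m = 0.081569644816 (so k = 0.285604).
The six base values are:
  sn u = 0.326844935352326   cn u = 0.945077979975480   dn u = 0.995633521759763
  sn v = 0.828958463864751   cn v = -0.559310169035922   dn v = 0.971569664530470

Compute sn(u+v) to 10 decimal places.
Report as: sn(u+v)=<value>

m = k² = 0.081569644816
D = 1 − m·sn²u·sn²v = 0.9940120573668661
sn(u+v) = (sn u·cn v·dn v + sn v·cn u·dn u)/D = 0.6023991468443583/0.9940120573668661 = 0.6060280077890716

sn(u+v)=0.6060280078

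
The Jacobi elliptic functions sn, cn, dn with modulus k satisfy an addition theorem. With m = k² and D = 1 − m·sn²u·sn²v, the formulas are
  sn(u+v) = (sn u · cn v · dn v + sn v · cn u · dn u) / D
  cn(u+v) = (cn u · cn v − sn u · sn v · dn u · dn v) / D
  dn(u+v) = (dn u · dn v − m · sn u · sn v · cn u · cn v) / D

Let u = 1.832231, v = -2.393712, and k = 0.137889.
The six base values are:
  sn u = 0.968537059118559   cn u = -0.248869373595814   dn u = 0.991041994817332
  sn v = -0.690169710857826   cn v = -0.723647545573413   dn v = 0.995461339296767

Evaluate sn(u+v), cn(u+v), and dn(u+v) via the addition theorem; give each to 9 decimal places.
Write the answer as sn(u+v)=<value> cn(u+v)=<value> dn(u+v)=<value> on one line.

sn(u+v)=-0.531994666 cn(u+v)=0.846747705 dn(u+v)=0.997305804

m = k² = 0.019013376321
D = 1 − m·sn²u·sn²v = 0.9915042148502145
sn(u+v) = (sn u·cn v·dn v + sn v·cn u·dn u)/D = -0.5274749537380753/0.9915042148502145 = -0.5319946661222821
cn(u+v) = (cn u·cn v − sn u·sn v·dn u·dn v)/D = 0.8395539180092936/0.9915042148502145 = 0.8467477045835091
dn(u+v) = (dn u·dn v − m·sn u·sn v·cn u·cn v)/D = 0.9888329078588891/0.9915042148502145 = 0.9973058036957221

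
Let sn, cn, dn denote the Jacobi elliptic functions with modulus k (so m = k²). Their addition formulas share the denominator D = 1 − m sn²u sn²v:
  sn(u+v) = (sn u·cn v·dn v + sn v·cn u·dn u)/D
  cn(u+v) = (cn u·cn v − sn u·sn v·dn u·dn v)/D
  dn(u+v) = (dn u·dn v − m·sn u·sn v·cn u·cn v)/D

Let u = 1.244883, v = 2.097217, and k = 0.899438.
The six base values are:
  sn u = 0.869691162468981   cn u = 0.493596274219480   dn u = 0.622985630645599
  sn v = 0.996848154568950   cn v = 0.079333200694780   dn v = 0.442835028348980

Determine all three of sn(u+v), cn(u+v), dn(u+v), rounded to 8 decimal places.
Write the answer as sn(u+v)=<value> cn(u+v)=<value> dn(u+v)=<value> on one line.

m = k² = 0.808988715844
D = 1 − m·sn²u·sn²v = 0.3919621759000312
sn(u+v) = (sn u·cn v·dn v + sn v·cn u·dn u)/D = 0.3370877556596863/0.3919621759000312 = 0.8600007255436287
cn(u+v) = (cn u·cn v − sn u·sn v·dn u·dn v)/D = -0.200015480202415/0.3919621759000312 = -0.5102928101241798
dn(u+v) = (dn u·dn v − m·sn u·sn v·cn u·cn v)/D = 0.2484158854148131/0.3919621759000312 = 0.6337751464012968

sn(u+v)=0.86000073 cn(u+v)=-0.51029281 dn(u+v)=0.63377515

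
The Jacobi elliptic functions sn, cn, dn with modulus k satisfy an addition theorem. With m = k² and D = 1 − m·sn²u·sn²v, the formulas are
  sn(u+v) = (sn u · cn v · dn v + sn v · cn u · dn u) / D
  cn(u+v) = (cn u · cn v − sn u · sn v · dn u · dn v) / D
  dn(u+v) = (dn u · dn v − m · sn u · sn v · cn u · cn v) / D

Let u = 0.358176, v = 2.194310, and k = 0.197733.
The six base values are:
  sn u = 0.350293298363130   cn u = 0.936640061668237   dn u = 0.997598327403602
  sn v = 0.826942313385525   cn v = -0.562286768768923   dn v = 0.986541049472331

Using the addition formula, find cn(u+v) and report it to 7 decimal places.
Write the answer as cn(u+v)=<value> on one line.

cn(u+v)=-0.8144195

m = k² = 0.039098339289
D = 1 − m·sn²u·sn²v = 0.9967192555879208
cn(u+v) = (cn u·cn v − sn u·sn v·dn u·dn v)/D = -0.8117476436728109/0.9967192555879208 = -0.8144195460475946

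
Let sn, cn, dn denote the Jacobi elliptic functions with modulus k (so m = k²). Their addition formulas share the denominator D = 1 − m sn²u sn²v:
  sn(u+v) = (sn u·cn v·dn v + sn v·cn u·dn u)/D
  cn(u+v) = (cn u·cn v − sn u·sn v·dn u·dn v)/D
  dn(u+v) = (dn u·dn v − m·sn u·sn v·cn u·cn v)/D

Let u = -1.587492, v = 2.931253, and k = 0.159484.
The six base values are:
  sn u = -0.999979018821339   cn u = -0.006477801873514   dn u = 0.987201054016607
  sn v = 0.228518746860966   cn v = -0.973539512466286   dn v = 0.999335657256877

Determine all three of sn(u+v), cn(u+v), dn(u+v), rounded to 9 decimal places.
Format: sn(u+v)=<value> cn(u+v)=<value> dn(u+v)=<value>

sn(u+v)=0.972702916 cn(u+v)=0.232053953 dn(u+v)=0.987893978

m = k² = 0.025435146256
D = 1 − m·sn²u·sn²v = 0.9986718116007046
sn(u+v) = (sn u·cn v·dn v + sn v·cn u·dn u)/D = 0.9714109832219828/0.9986718116007046 = 0.9727029159509096
cn(u+v) = (cn u·cn v − sn u·sn v·dn u·dn v)/D = 0.2317457420569662/0.9986718116007046 = 0.2320539534259171
dn(u+v) = (dn u·dn v − m·sn u·sn v·cn u·cn v)/D = 0.9865818687367235/0.9986718116007046 = 0.987893978058114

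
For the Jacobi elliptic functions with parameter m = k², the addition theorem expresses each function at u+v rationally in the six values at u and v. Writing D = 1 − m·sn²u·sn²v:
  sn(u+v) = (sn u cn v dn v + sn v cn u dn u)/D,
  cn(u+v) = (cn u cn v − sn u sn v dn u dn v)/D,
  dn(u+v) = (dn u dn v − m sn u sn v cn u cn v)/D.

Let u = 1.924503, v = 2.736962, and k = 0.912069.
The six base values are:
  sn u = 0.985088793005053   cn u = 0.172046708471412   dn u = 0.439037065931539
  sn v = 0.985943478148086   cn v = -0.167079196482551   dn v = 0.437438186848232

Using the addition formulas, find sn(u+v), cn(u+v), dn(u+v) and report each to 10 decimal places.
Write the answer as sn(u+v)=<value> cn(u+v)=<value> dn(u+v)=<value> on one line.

m = k² = 0.831869860761
D = 1 − m·sn²u·sn²v = 0.2152881996817275
sn(u+v) = (sn u·cn v·dn v + sn v·cn u·dn u)/D = 0.002476116313489387/0.2152881996817275 = 0.01150140285045798
cn(u+v) = (cn u·cn v − sn u·sn v·dn u·dn v)/D = -0.2152739598051781/0.2152881996817275 = -0.9999338566787663
dn(u+v) = (dn u·dn v − m·sn u·sn v·cn u·cn v)/D = 0.215276354023475/0.2152881996817275 = 0.9999449776705366

sn(u+v)=0.0115014029 cn(u+v)=-0.9999338567 dn(u+v)=0.9999449777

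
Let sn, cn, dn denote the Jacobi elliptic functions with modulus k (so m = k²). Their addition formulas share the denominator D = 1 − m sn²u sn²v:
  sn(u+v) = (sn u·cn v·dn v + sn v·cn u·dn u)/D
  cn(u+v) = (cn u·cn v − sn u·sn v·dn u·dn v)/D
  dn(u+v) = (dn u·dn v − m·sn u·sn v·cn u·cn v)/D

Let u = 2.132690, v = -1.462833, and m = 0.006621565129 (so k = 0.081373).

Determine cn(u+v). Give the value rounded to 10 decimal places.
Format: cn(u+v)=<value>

sn u = 0.8485223583683101, cn u = -0.5291595292055895, dn u = 0.997613421144243
sn v = -0.9939332282374045, cn v = 0.1099851708439443, dn v = 0.9967239006907721
m = k² = 0.006621565129
D = 1 − m·sn²u·sn²v = 0.9952902087843627
cn(u+v) = (cn u·cn v − sn u·sn v·dn u·dn v)/D = 0.78040570098332/0.9952902087843627 = 0.7840986418790351

cn(u+v)=0.7840986419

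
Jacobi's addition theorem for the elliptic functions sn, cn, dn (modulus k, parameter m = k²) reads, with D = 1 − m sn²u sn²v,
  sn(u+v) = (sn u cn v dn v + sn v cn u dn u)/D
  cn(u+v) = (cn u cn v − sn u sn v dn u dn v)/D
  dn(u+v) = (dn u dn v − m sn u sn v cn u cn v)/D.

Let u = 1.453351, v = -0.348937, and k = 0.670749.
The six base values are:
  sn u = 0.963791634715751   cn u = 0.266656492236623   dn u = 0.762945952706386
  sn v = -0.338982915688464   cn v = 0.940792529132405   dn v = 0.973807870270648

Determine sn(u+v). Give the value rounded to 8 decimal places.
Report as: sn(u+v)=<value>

m = k² = 0.449904221001
D = 1 − m·sn²u·sn²v = 0.951977806378753
sn(u+v) = (sn u·cn v·dn v + sn v·cn u·dn u)/D = 0.8140146260579436/0.951977806378753 = 0.8550773144117611

sn(u+v)=0.85507731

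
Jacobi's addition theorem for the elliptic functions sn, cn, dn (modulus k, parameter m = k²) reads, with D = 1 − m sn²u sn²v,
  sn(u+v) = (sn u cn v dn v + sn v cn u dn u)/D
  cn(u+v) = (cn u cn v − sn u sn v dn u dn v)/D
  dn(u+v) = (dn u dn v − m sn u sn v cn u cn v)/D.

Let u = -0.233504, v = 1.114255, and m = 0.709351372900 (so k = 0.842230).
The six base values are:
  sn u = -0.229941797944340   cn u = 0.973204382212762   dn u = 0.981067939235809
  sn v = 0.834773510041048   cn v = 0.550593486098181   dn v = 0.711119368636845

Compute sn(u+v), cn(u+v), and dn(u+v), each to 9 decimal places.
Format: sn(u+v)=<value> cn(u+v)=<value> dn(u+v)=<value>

m = k² = 0.7093513729
D = 1 − m·sn²u·sn²v = 0.9738642734562561
sn(u+v) = (sn u·cn v·dn v + sn v·cn u·dn u)/D = 0.7069938518840328/0.9738642734562561 = 0.7259675410156521
cn(u+v) = (cn u·cn v − sn u·sn v·dn u·dn v)/D = 0.6697546688994858/0.9738642734562561 = 0.6877289650666806
dn(u+v) = (dn u·dn v − m·sn u·sn v·cn u·cn v)/D = 0.77061612713187/0.9738642734562561 = 0.7912972558249252

sn(u+v)=0.725967541 cn(u+v)=0.687728965 dn(u+v)=0.791297256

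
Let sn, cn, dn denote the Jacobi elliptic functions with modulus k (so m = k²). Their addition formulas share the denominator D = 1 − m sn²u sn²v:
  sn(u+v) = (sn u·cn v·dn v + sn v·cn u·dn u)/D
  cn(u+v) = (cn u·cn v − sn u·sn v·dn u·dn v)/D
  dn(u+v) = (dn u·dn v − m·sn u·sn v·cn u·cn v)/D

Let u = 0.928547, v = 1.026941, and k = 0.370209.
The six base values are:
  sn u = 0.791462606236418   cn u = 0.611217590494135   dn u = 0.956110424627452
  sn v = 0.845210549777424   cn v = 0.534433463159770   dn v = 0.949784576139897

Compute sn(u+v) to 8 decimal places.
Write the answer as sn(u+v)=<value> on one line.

sn(u+v)=0.95420031

m = k² = 0.137054703681
D = 1 − m·sn²u·sn²v = 0.9386683618001791
sn(u+v) = (sn u·cn v·dn v + sn v·cn u·dn u)/D = 0.8956776451053047/0.9386683618001791 = 0.9542003135032411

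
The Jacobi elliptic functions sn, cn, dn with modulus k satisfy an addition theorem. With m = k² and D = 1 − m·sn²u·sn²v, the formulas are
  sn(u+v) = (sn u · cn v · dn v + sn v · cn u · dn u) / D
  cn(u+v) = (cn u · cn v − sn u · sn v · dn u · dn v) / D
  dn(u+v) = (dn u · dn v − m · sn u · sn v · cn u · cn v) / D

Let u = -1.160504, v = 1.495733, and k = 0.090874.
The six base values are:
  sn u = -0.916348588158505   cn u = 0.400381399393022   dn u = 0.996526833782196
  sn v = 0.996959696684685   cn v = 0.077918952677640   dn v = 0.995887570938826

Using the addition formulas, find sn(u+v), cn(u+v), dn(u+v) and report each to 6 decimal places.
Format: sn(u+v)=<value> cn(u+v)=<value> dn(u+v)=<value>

sn(u+v)=0.328938 cn(u+v)=0.944352 dn(u+v)=0.999553

m = k² = 0.008258083876
D = 1 − m·sn²u·sn²v = 0.9931078309168512
sn(u+v) = (sn u·cn v·dn v + sn v·cn u·dn u)/D = 0.326670464116155/0.9931078309168512 = 0.3289375573794119
cn(u+v) = (cn u·cn v − sn u·sn v·dn u·dn v)/D = 0.9378430421464505/0.9931078309168512 = 0.944351673554543
dn(u+v) = (dn u·dn v − m·sn u·sn v·cn u·cn v)/D = 0.9926640489278779/0.9931078309168512 = 0.9995531381636941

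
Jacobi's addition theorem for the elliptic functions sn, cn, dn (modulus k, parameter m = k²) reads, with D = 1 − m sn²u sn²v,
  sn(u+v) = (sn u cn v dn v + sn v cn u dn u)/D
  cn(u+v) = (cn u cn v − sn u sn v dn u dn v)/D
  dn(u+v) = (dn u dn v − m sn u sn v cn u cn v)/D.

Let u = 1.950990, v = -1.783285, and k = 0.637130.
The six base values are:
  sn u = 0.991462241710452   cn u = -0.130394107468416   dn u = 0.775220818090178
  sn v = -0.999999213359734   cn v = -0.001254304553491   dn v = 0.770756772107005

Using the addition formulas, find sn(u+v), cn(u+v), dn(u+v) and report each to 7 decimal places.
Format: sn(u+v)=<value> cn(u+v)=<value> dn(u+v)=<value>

m = k² = 0.4059346369
D = 1 − m·sn²u·sn²v = 0.6009679445905094
sn(u+v) = (sn u·cn v·dn v + sn v·cn u·dn u)/D = 0.1001256374150337/0.6009679445905094 = 0.1666072846585151
cn(u+v) = (cn u·cn v − sn u·sn v·dn u·dn v)/D = 0.5925684155923051/0.6009679445905094 = 0.9860233327354462
dn(u+v) = (dn u·dn v − m·sn u·sn v·cn u·cn v)/D = 0.5975725207312249/0.6009679445905094 = 0.994350074925214

sn(u+v)=0.1666073 cn(u+v)=0.9860233 dn(u+v)=0.9943501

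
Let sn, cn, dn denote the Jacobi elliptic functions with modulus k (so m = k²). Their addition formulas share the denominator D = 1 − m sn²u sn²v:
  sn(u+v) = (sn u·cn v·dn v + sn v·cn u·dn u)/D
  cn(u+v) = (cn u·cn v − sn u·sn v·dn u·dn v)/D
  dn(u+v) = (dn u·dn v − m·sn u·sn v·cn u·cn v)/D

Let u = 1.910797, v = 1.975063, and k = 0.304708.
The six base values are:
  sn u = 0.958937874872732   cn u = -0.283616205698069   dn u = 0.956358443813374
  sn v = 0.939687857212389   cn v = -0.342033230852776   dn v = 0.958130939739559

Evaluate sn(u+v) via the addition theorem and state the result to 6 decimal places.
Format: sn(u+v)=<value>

m = k² = 0.092846965264
D = 1 − m·sn²u·sn²v = 0.9246096278188953
sn(u+v) = (sn u·cn v·dn v + sn v·cn u·dn u)/D = -0.5691358069678347/0.9246096278188953 = -0.6155417268478976

sn(u+v)=-0.615542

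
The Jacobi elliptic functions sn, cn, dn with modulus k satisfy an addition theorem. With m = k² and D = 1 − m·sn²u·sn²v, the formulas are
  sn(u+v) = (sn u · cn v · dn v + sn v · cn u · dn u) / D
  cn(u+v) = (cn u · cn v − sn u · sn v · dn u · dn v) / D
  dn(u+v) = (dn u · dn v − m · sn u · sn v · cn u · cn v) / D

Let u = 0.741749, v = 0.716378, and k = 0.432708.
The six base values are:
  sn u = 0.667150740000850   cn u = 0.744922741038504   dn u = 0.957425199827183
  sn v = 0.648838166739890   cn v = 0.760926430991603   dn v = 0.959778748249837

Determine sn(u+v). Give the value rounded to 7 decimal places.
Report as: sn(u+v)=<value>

m = k² = 0.187236213264
D = 1 − m·sn²u·sn²v = 0.9649158813989994
sn(u+v) = (sn u·cn v·dn v + sn v·cn u·dn u)/D = 0.9499906514063727/0.9649158813989994 = 0.9845320920918131

sn(u+v)=0.9845321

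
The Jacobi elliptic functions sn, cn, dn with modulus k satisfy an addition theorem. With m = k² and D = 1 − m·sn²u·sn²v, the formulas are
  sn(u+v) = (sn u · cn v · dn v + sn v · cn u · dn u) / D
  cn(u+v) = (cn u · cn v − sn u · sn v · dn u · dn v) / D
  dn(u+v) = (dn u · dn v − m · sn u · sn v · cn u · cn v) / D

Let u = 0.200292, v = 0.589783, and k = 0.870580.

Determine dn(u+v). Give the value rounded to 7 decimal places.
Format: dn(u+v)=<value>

dn(u+v)=0.8115278

sn u = 0.1979701124197041, cn u = 0.9802080567861752, dn u = 0.9850359811105787
sn v = 0.5361274550613423, cn v = 0.8441370457037461, dn v = 0.884393608612491
m = k² = 0.7579095364
D = 1 − m·sn²u·sn²v = 0.9914620673032327
dn(u+v) = (dn u·dn v − m·sn u·sn v·cn u·cn v)/D = 0.8045990716874474/0.9914620673032327 = 0.8115278417821361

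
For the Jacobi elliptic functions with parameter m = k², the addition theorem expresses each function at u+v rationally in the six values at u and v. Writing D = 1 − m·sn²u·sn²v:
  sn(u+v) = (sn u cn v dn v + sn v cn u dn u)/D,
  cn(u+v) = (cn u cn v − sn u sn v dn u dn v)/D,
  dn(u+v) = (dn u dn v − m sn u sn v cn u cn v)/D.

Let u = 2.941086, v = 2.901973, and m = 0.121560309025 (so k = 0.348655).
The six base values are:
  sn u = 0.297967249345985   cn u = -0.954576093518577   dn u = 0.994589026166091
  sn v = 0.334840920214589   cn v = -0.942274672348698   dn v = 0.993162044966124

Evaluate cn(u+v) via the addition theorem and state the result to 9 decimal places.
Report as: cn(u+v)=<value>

cn(u+v)=0.801889985

m = k² = 0.121560309025
D = 1 − m·sn²u·sn²v = 0.9987899427649534
cn(u+v) = (cn u·cn v − sn u·sn v·dn u·dn v)/D = 0.8009196518114501/0.9987899427649534 = 0.8018899845890134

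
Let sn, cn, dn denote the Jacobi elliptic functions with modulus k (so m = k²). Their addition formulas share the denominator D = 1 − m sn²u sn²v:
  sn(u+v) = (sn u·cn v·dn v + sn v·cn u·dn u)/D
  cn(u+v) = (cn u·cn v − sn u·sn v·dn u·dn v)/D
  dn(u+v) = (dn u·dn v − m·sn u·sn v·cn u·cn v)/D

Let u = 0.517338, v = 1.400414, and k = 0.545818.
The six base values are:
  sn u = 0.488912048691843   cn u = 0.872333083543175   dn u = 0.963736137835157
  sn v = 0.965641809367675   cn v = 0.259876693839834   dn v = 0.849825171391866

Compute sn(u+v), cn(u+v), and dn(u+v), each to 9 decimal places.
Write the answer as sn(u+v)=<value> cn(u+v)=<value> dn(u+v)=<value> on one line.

sn(u+v)=0.985211362 cn(u+v)=-0.171343432 dn(u+v)=0.843106836

m = k² = 0.297917289124
D = 1 − m·sn²u·sn²v = 0.9335967539415914
sn(u+v) = (sn u·cn v·dn v + sn v·cn u·dn u)/D = 0.9197901297925079/0.9335967539415914 = 0.9852113623030578
cn(u+v) = (cn u·cn v − sn u·sn v·dn u·dn v)/D = -0.1599656716503819/0.9335967539415914 = -0.1713434317064794
dn(u+v) = (dn u·dn v − m·sn u·sn v·cn u·cn v)/D = 0.787121805330184/0.9335967539415914 = 0.8431068360156581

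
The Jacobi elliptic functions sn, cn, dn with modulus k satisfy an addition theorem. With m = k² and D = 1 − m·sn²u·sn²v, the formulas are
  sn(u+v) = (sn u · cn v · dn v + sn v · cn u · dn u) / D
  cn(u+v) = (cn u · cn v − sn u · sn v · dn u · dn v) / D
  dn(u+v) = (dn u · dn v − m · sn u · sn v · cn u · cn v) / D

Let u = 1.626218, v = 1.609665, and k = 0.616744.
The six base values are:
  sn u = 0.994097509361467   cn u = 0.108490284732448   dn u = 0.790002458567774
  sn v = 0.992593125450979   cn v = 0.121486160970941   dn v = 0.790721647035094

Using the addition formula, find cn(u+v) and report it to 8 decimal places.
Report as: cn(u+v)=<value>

cn(u+v)=-0.95799838

m = k² = 0.380373161536
D = 1 − m·sn²u·sn²v = 0.6296516929504668
cn(u+v) = (cn u·cn v − sn u·sn v·dn u·dn v)/D = -0.6032052986756105/0.6296516929504668 = -0.9579983750207484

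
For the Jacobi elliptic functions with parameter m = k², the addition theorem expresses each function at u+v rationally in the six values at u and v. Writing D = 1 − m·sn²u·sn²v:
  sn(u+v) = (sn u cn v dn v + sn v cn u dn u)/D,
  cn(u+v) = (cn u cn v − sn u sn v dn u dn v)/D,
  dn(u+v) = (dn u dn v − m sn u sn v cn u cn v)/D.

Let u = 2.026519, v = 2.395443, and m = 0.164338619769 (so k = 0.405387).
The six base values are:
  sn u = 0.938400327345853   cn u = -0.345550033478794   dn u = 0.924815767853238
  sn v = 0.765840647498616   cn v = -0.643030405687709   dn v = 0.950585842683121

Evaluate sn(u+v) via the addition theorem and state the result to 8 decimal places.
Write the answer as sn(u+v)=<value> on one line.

sn(u+v)=-0.89424342

m = k² = 0.164338619769
D = 1 − m·sn²u·sn²v = 0.9151224641855639
sn(u+v) = (sn u·cn v·dn v + sn v·cn u·dn u)/D = -0.8183422424620467/0.9151224641855639 = -0.8942434204042305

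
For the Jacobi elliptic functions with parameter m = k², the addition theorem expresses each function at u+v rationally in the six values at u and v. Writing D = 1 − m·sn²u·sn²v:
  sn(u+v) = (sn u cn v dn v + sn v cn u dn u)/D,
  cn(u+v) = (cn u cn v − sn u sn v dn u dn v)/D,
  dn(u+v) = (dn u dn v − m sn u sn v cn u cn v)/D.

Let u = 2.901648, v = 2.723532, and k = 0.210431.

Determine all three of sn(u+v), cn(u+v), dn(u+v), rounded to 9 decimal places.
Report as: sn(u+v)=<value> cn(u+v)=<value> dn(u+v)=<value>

sn(u+v)=-0.664465072 cn(u+v)=0.747319322 dn(u+v)=0.990176366

sn u = 0.2719941531699207, cn u = -0.9622989040009231, dn u = 0.9983606763668196
sn v = 0.4377292570352114, cn v = -0.8991068332158319, dn v = 0.9957486707632289
m = k² = 0.044281205761
D = 1 − m·sn²u·sn²v = 0.9993723034739544
sn(u+v) = (sn u·cn v·dn v + sn v·cn u·dn u)/D = -0.664047989412745/0.9993723034739544 = -0.6644650718300114
cn(u+v) = (cn u·cn v − sn u·sn v·dn u·dn v)/D = 0.7468502317785866/0.9993723034739544 = 0.7473193215205518
dn(u+v) = (dn u·dn v − m·sn u·sn v·cn u·cn v)/D = 0.989554835426044/0.9993723034739544 = 0.9901763656909607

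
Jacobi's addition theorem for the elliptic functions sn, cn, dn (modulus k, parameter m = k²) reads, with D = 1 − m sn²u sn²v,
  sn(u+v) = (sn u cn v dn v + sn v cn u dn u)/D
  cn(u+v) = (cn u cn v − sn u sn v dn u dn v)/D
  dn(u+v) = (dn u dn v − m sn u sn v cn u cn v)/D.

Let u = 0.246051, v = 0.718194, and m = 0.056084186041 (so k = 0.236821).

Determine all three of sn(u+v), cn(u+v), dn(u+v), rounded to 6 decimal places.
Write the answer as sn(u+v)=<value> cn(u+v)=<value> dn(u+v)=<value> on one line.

sn(u+v)=0.817639 cn(u+v)=0.575732 dn(u+v)=0.981074

sn u = 0.243442403410368, cn u = 0.9699153551840406, dn u = 0.9983367244420746
sn v = 0.6556733967512484, cn v = 0.7550446323183021, dn v = 0.987870933878146
m = k² = 0.056084186041
D = 1 − m·sn²u·sn²v = 0.9985710797160236
sn(u+v) = (sn u·cn v·dn v + sn v·cn u·dn u)/D = 0.8164703770222926/0.9985710797160236 = 0.8176387175707939
cn(u+v) = (cn u·cn v − sn u·sn v·dn u·dn v)/D = 0.574908970786072/0.9985710797160236 = 0.5757316454123288
dn(u+v) = (dn u·dn v − m·sn u·sn v·cn u·cn v)/D = 0.9796719572046279/0.9985710797160236 = 0.9810738335054022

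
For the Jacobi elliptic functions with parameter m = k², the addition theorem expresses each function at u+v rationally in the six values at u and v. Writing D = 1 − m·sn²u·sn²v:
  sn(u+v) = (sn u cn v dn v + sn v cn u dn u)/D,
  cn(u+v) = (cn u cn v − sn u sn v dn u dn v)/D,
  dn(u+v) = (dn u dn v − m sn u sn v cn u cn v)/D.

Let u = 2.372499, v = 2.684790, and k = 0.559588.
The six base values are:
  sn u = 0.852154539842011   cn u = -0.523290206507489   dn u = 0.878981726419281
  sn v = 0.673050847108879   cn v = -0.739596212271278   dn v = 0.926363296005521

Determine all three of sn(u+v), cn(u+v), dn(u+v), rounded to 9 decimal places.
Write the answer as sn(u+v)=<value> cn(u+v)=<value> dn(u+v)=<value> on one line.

sn(u+v)=-0.996016115 cn(u+v)=-0.089173422 dn(u+v)=0.830271834

m = k² = 0.313138729744
D = 1 − m·sn²u·sn²v = 0.8969924020326486
sn(u+v) = (sn u·cn v·dn v + sn v·cn u·dn u)/D = -0.8934188872392916/0.8969924020326486 = -0.9960161147572051
cn(u+v) = (cn u·cn v − sn u·sn v·dn u·dn v)/D = -0.07998788175971852/0.8969924020326486 = -0.08917342173519005
dn(u+v) = (dn u·dn v − m·sn u·sn v·cn u·cn v)/D = 0.7447475264600313/0.8969924020326486 = 0.8302718337104979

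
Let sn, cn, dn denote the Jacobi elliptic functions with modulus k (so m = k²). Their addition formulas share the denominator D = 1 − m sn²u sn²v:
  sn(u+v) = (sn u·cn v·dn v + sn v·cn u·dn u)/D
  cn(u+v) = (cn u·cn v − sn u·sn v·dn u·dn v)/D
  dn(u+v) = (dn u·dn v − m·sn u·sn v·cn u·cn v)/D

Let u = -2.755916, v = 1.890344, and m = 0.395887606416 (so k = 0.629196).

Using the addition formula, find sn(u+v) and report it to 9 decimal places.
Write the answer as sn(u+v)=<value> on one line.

sn(u+v)=-0.737252557

sn u = -0.692233254574181, cn u = -0.7216738330171304, dn u = 0.9001643480777915
sn v = 0.9959545164290646, cn v = -0.08985878479340867, dn v = 0.7793003452633858
m = k² = 0.395887606416
D = 1 − m·sn²u·sn²v = 0.8118276388797459
sn(u+v) = (sn u·cn v·dn v + sn v·cn u·dn u)/D = -0.5985220022658143/0.8118276388797459 = -0.7372525565792815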